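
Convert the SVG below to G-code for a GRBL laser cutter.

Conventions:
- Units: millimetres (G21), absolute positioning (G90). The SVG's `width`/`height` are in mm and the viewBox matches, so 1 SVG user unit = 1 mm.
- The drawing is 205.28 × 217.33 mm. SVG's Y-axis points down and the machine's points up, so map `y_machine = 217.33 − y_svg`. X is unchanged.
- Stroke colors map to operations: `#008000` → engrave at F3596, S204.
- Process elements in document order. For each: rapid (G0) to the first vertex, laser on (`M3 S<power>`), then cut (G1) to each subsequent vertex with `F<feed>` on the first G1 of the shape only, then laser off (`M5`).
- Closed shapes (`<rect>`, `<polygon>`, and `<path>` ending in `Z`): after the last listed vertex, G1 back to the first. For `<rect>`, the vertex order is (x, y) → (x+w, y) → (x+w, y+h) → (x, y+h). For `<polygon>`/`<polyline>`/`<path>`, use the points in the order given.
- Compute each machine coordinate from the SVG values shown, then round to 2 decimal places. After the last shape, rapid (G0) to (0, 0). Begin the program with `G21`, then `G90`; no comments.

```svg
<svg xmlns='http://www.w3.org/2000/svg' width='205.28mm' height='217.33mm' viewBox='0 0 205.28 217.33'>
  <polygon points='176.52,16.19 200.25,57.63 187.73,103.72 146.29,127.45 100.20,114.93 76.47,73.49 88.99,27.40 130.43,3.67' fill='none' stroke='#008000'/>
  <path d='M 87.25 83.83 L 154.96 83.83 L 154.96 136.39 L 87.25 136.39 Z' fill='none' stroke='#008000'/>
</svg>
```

G21
G90
G0 X176.52 Y201.14
M3 S204
G1 X200.25 Y159.70 F3596
G1 X187.73 Y113.61
G1 X146.29 Y89.88
G1 X100.20 Y102.40
G1 X76.47 Y143.84
G1 X88.99 Y189.93
G1 X130.43 Y213.66
G1 X176.52 Y201.14
M5
G0 X87.25 Y133.50
M3 S204
G1 X154.96 Y133.50 F3596
G1 X154.96 Y80.94
G1 X87.25 Y80.94
G1 X87.25 Y133.50
M5
G0 X0.00 Y0.00

Since the viewBox matches the mm dimensions, user units are millimetres directly. The only transform is the Y-flip y_m = 217.33 − y_svg.

Shape 1 is a regular polygon drawn with `<polygon>`. Its stroke #008000 means engrave at S204, F3596. After flipping Y the toolpath is (176.52,201.14) → (200.25,159.70) → (187.73,113.61) → (146.29,89.88) → (100.20,102.40) → (76.47,143.84) → (88.99,189.93) → (130.43,213.66) → (176.52,201.14), returning to the start.

Shape 2 is a rectangle drawn with `<path>`. Its stroke #008000 means engrave at S204, F3596. After flipping Y the toolpath is (87.25,133.50) → (154.96,133.50) → (154.96,80.94) → (87.25,80.94) → (87.25,133.50), returning to the start.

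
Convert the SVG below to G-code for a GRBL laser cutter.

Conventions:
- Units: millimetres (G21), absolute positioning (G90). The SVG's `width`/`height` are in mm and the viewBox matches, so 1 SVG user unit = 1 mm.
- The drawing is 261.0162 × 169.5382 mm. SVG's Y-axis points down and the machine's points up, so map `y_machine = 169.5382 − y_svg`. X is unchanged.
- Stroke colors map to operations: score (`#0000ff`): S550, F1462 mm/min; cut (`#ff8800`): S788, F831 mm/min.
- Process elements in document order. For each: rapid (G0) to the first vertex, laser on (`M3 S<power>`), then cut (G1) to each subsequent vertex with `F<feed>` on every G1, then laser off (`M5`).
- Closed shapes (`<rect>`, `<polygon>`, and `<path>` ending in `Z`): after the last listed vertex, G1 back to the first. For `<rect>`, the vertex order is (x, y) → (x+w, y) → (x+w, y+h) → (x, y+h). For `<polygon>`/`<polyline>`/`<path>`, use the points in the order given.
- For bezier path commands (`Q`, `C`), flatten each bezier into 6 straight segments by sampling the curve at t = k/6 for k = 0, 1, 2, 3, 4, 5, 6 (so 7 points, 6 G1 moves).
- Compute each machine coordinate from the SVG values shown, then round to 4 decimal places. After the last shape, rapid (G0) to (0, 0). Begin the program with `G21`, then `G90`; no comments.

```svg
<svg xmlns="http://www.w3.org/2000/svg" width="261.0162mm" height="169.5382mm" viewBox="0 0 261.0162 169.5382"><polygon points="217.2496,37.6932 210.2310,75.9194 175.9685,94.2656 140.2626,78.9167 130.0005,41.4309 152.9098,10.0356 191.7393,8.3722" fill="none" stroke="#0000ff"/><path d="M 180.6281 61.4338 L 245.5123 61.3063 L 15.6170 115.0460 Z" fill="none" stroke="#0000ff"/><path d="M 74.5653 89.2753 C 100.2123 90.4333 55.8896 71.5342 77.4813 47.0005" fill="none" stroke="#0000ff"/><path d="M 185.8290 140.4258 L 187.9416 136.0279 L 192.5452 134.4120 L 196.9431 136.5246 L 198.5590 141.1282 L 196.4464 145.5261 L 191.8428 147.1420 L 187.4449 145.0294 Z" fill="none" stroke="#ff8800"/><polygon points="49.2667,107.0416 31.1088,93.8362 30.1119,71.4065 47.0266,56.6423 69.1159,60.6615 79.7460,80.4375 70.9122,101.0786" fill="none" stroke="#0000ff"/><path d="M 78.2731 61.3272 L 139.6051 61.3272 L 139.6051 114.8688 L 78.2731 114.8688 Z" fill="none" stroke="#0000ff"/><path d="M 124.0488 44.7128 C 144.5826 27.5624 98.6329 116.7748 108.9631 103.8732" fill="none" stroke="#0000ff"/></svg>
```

G21
G90
G0 X217.2496 Y131.8450
M3 S550
G1 X210.2310 Y93.6188 F1462
G1 X175.9685 Y75.2726 F1462
G1 X140.2626 Y90.6215 F1462
G1 X130.0005 Y128.1073 F1462
G1 X152.9098 Y159.5026 F1462
G1 X191.7393 Y161.1660 F1462
G1 X217.2496 Y131.8450 F1462
M5
G0 X180.6281 Y108.1044
M3 S550
G1 X245.5123 Y108.2319 F1462
G1 X15.6170 Y54.4922 F1462
G1 X180.6281 Y108.1044 F1462
M5
G0 X74.5653 Y80.2629
M3 S550
G1 X82.1871 Y81.2886 F1462
G1 X81.9218 Y85.2564 F1462
G1 X77.5440 Y91.7659 F1462
G1 X72.8283 Y100.4164 F1462
G1 X71.5492 Y110.8072 F1462
G1 X77.4813 Y122.5377 F1462
M5
G0 X185.8290 Y29.1124
M3 S788
G1 X187.9416 Y33.5103 F831
G1 X192.5452 Y35.1262 F831
G1 X196.9431 Y33.0136 F831
G1 X198.5590 Y28.4100 F831
G1 X196.4464 Y24.0121 F831
G1 X191.8428 Y22.3962 F831
G1 X187.4449 Y24.5088 F831
G1 X185.8290 Y29.1124 F831
M5
G0 X49.2667 Y62.4966
M3 S550
G1 X31.1088 Y75.7020 F1462
G1 X30.1119 Y98.1317 F1462
G1 X47.0266 Y112.8959 F1462
G1 X69.1159 Y108.8767 F1462
G1 X79.7460 Y89.1007 F1462
G1 X70.9122 Y68.4596 F1462
G1 X49.2667 Y62.4966 F1462
M5
G0 X78.2731 Y108.2110
M3 S550
G1 X139.6051 Y108.2110 F1462
G1 X139.6051 Y54.6694 F1462
G1 X78.2731 Y54.6694 F1462
G1 X78.2731 Y108.2110 F1462
M5
G0 X124.0488 Y124.8254
M3 S550
G1 X129.3438 Y125.5022 F1462
G1 X126.9682 Y114.2429 F1462
G1 X120.3323 Y96.8385 F1462
G1 X112.8461 Y79.0800 F1462
G1 X107.9196 Y66.7585 F1462
G1 X108.9631 Y65.6650 F1462
M5
G0 X0.0000 Y0.0000

viewBox `0 0 261.0162 169.5382` with mm width/height → 1 unit = 1 mm. Flip: y_m = 169.5382 − y_svg.

**Shape 1** — `<polygon>` regular polygon, stroke `#0000ff` → score (S550, F1462). Machine vertices: (217.2496,131.8450) → (210.2310,93.6188) → (175.9685,75.2726) → (140.2626,90.6215) → (130.0005,128.1073) → (152.9098,159.5026) → (191.7393,161.1660) → (217.2496,131.8450). Closed: final G1 returns to the first vertex.

**Shape 2** — `<path>` closed polygon, stroke `#0000ff` → score (S550, F1462). Machine vertices: (180.6281,108.1044) → (245.5123,108.2319) → (15.6170,54.4922) → (180.6281,108.1044). Closed: final G1 returns to the first vertex.

**Shape 3** — `<path>` cubic bezier, stroke `#0000ff` → score (S550, F1462). Control points (SVG): P0=(74.5653,89.2753), P1=(100.2123,90.4333), P2=(55.8896,71.5342), P3=(77.4813,47.0005); sampled at t=k/6. Machine vertices: (74.5653,80.2629) → (82.1871,81.2886) → (81.9218,85.2564) → (77.5440,91.7659) → (72.8283,100.4164) → (71.5492,110.8072) → (77.4813,122.5377). Open path.

**Shape 4** — `<path>` regular polygon, stroke `#ff8800` → cut (S788, F831). Machine vertices: (185.8290,29.1124) → (187.9416,33.5103) → (192.5452,35.1262) → (196.9431,33.0136) → (198.5590,28.4100) → (196.4464,24.0121) → (191.8428,22.3962) → (187.4449,24.5088) → (185.8290,29.1124). Closed: final G1 returns to the first vertex.

**Shape 5** — `<polygon>` regular polygon, stroke `#0000ff` → score (S550, F1462). Machine vertices: (49.2667,62.4966) → (31.1088,75.7020) → (30.1119,98.1317) → (47.0266,112.8959) → (69.1159,108.8767) → (79.7460,89.1007) → (70.9122,68.4596) → (49.2667,62.4966). Closed: final G1 returns to the first vertex.

**Shape 6** — `<path>` rectangle, stroke `#0000ff` → score (S550, F1462). Machine vertices: (78.2731,108.2110) → (139.6051,108.2110) → (139.6051,54.6694) → (78.2731,54.6694) → (78.2731,108.2110). Closed: final G1 returns to the first vertex.

**Shape 7** — `<path>` cubic bezier, stroke `#0000ff` → score (S550, F1462). Control points (SVG): P0=(124.0488,44.7128), P1=(144.5826,27.5624), P2=(98.6329,116.7748), P3=(108.9631,103.8732); sampled at t=k/6. Machine vertices: (124.0488,124.8254) → (129.3438,125.5022) → (126.9682,114.2429) → (120.3323,96.8385) → (112.8461,79.0800) → (107.9196,66.7585) → (108.9631,65.6650). Open path.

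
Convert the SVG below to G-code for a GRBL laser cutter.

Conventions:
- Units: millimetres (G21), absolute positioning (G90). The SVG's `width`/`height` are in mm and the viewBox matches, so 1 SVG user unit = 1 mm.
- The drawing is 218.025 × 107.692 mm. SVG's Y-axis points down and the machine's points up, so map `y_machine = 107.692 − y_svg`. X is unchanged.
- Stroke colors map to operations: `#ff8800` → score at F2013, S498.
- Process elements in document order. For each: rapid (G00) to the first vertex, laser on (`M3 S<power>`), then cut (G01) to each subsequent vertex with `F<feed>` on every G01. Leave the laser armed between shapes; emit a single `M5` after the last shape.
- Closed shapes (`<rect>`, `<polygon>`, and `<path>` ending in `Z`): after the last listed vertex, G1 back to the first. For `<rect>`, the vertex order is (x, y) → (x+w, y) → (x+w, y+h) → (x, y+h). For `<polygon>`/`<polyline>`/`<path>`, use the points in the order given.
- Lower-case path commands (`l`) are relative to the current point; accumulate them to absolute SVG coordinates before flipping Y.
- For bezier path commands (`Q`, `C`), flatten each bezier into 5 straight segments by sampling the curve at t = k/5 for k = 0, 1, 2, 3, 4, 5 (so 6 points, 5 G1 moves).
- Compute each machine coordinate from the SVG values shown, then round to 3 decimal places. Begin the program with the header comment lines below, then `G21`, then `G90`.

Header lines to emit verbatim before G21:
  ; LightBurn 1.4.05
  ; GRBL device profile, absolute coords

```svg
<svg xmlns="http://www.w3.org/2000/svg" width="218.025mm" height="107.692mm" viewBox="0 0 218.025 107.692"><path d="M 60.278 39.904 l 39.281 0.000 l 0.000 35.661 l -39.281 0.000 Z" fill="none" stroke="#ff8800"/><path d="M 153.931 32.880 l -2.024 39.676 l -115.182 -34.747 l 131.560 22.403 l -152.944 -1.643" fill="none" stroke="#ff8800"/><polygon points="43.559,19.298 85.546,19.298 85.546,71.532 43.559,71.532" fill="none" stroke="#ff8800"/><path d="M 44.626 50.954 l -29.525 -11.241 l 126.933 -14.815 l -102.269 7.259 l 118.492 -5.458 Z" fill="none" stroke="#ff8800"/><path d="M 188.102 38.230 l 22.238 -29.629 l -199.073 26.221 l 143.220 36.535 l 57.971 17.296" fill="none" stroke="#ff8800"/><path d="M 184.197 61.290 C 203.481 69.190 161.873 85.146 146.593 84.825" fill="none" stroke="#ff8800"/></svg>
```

; LightBurn 1.4.05
; GRBL device profile, absolute coords
G21
G90
G00 X60.278 Y67.788
M3 S498
G01 X99.559 Y67.788 F2013
G01 X99.559 Y32.127 F2013
G01 X60.278 Y32.127 F2013
G01 X60.278 Y67.788 F2013
G00 X153.931 Y74.812
M3 S498
G01 X151.907 Y35.136 F2013
G01 X36.725 Y69.883 F2013
G01 X168.285 Y47.480 F2013
G01 X15.341 Y49.123 F2013
G00 X43.559 Y88.394
M3 S498
G01 X85.546 Y88.394 F2013
G01 X85.546 Y36.160 F2013
G01 X43.559 Y36.160 F2013
G01 X43.559 Y88.394 F2013
G00 X44.626 Y56.738
M3 S498
G01 X15.101 Y67.979 F2013
G01 X142.034 Y82.794 F2013
G01 X39.765 Y75.535 F2013
G01 X158.257 Y80.993 F2013
G01 X44.626 Y56.738 F2013
G00 X188.102 Y69.462
M3 S498
G01 X210.340 Y99.091 F2013
G01 X11.267 Y72.870 F2013
G01 X154.487 Y36.335 F2013
G01 X212.458 Y19.039 F2013
G00 X184.197 Y46.402
M3 S498
G01 X189.158 Y40.890 F2013
G01 X183.692 Y34.612 F2013
G01 X171.984 Y28.737 F2013
G01 X158.223 Y24.433 F2013
G01 X146.593 Y22.867 F2013
M5

1 u = 1 mm; y_m = 107.692 − y.

[1] `<path>` rectangle, #ff8800→score S498 F2013: (60.278,67.788) → (99.559,67.788) → (99.559,32.127) → (60.278,32.127) → (60.278,67.788) (closed)

[2] `<path>` open polyline, #ff8800→score S498 F2013: (153.931,74.812) → (151.907,35.136) → (36.725,69.883) → (168.285,47.480) → (15.341,49.123)

[3] `<polygon>` rectangle, #ff8800→score S498 F2013: (43.559,88.394) → (85.546,88.394) → (85.546,36.160) → (43.559,36.160) → (43.559,88.394) (closed)

[4] `<path>` closed polygon, #ff8800→score S498 F2013: (44.626,56.738) → (15.101,67.979) → (142.034,82.794) → (39.765,75.535) → (158.257,80.993) → (44.626,56.738) (closed)

[5] `<path>` open polyline, #ff8800→score S498 F2013: (188.102,69.462) → (210.340,99.091) → (11.267,72.870) → (154.487,36.335) → (212.458,19.039)

[6] `<path>` cubic bezier, #ff8800→score S498 F2013: (184.197,46.402) → (189.158,40.890) → (183.692,34.612) → (171.984,28.737) → (158.223,24.433) → (146.593,22.867)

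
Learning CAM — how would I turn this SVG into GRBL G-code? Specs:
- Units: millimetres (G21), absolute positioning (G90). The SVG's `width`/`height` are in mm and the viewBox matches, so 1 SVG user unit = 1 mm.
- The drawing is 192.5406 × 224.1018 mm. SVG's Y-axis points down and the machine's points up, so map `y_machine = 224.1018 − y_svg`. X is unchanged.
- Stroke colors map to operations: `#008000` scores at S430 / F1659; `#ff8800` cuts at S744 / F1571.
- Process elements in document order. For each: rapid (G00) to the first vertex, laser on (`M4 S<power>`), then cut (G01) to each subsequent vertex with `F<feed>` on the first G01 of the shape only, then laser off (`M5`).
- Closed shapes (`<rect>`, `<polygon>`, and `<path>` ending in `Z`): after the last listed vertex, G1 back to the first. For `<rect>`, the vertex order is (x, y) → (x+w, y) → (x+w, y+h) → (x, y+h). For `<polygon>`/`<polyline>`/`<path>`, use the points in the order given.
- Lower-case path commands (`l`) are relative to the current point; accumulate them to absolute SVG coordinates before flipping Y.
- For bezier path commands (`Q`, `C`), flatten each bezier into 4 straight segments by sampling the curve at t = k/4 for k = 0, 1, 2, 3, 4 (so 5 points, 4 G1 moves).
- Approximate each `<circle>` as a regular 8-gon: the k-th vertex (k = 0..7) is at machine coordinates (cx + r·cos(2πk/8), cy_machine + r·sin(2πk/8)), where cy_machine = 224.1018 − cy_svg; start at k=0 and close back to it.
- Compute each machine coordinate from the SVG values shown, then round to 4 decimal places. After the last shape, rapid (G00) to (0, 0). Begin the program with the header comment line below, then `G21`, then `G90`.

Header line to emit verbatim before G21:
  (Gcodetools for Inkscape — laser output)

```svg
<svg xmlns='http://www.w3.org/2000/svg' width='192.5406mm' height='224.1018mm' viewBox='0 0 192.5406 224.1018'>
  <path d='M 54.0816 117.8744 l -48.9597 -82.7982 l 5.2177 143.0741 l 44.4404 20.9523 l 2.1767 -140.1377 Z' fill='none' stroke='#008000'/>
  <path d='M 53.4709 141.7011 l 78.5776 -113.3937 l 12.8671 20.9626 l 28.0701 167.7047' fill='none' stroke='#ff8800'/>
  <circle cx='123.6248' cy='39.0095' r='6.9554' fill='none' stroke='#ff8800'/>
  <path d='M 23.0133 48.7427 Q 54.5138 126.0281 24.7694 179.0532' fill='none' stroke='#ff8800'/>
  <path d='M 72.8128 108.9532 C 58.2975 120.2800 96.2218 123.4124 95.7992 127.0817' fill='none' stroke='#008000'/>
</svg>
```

viewBox `0 0 192.5406 224.1018` with mm width/height → 1 unit = 1 mm. Flip: y_m = 224.1018 − y_svg.

**Shape 1** — `<path>` closed polygon, stroke `#008000` → score (S430, F1659). Machine vertices: (54.0816,106.2274) → (5.1219,189.0256) → (10.3396,45.9515) → (54.7800,24.9992) → (56.9567,165.1369) → (54.0816,106.2274). Closed: final G1 returns to the first vertex.

**Shape 2** — `<path>` open polyline, stroke `#ff8800` → cut (S744, F1571). Machine vertices: (53.4709,82.4007) → (132.0485,195.7944) → (144.9156,174.8318) → (172.9857,7.1271). Open path.

**Shape 3** — `<circle>` circle, stroke `#ff8800` → cut (S744, F1571). Machine vertices: (130.5802,185.0923) → (128.5430,190.0105) → (123.6248,192.0477) → (118.7066,190.0105) → (116.6694,185.0923) → (118.7066,180.1741) → (123.6248,178.1369) → (128.5430,180.1741) → (130.5802,185.0923). Closed: final G1 returns to the first vertex.

**Shape 4** — `<path>` quadratic bezier, stroke `#ff8800` → cut (S744, F1571). Control points (SVG): P0=(23.0133,48.7427), P1=(54.5138,126.0281), P2=(24.7694,179.0532); sampled at t=k/4. Machine vertices: (23.0133,175.3591) → (34.9357,138.2327) → (39.2026,104.1388) → (35.8138,73.0774) → (24.7694,45.0486). Open path.

**Shape 5** — `<path>` cubic bezier, stroke `#008000` → score (S430, F1659). Control points (SVG): P0=(72.8128,108.9532), P1=(58.2975,120.2800), P2=(96.2218,123.4124), P3=(95.7992,127.0817); sampled at t=k/4. Machine vertices: (72.8128,115.1486) → (70.3402,108.0535) → (79.0212,103.2128) → (90.3446,99.8078) → (95.7992,97.0201). Open path.

(Gcodetools for Inkscape — laser output)
G21
G90
G00 X54.0816 Y106.2274
M4 S430
G01 X5.1219 Y189.0256 F1659
G01 X10.3396 Y45.9515
G01 X54.7800 Y24.9992
G01 X56.9567 Y165.1369
G01 X54.0816 Y106.2274
M5
G00 X53.4709 Y82.4007
M4 S744
G01 X132.0485 Y195.7944 F1571
G01 X144.9156 Y174.8318
G01 X172.9857 Y7.1271
M5
G00 X130.5802 Y185.0923
M4 S744
G01 X128.5430 Y190.0105 F1571
G01 X123.6248 Y192.0477
G01 X118.7066 Y190.0105
G01 X116.6694 Y185.0923
G01 X118.7066 Y180.1741
G01 X123.6248 Y178.1369
G01 X128.5430 Y180.1741
G01 X130.5802 Y185.0923
M5
G00 X23.0133 Y175.3591
M4 S744
G01 X34.9357 Y138.2327 F1571
G01 X39.2026 Y104.1388
G01 X35.8138 Y73.0774
G01 X24.7694 Y45.0486
M5
G00 X72.8128 Y115.1486
M4 S430
G01 X70.3402 Y108.0535 F1659
G01 X79.0212 Y103.2128
G01 X90.3446 Y99.8078
G01 X95.7992 Y97.0201
M5
G00 X0.0000 Y0.0000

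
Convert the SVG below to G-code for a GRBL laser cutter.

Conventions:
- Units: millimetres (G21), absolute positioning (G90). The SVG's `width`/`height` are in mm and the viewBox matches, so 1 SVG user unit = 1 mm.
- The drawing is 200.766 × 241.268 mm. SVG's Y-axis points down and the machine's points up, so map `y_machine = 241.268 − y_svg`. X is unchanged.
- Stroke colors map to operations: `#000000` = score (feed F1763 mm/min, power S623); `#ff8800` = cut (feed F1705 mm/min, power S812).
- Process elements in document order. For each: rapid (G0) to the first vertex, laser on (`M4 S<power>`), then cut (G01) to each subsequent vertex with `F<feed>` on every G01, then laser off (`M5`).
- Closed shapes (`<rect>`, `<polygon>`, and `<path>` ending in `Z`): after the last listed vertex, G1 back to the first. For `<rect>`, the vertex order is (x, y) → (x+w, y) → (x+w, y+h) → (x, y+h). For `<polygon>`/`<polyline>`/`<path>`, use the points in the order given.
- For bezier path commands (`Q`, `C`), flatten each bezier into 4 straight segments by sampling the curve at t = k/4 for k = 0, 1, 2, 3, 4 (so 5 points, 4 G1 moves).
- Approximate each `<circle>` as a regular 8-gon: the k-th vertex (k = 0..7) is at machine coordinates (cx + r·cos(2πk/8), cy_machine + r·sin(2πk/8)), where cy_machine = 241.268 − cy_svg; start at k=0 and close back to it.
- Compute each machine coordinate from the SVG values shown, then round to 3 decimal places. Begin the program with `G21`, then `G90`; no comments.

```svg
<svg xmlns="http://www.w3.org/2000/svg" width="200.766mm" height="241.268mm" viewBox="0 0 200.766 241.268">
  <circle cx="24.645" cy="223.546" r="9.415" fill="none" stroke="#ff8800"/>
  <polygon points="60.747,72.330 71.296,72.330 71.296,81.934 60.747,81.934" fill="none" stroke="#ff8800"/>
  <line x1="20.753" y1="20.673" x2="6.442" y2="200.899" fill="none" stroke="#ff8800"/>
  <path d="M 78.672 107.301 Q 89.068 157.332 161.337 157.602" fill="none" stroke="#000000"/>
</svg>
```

viewBox `0 0 200.766 241.268` with mm width/height → 1 unit = 1 mm. Flip: y_m = 241.268 − y_svg.

**Shape 1** — `<circle>` circle, stroke `#ff8800` → cut (S812, F1705). Machine vertices: (34.060,17.722) → (31.302,24.379) → (24.645,27.137) → (17.988,24.379) → (15.230,17.722) → (17.988,11.065) → (24.645,8.307) → (31.302,11.065) → (34.060,17.722). Closed: final G1 returns to the first vertex.

**Shape 2** — `<polygon>` rectangle, stroke `#ff8800` → cut (S812, F1705). Machine vertices: (60.747,168.938) → (71.296,168.938) → (71.296,159.334) → (60.747,159.334) → (60.747,168.938). Closed: final G1 returns to the first vertex.

**Shape 3** — `<line>` line segment, stroke `#ff8800` → cut (S812, F1705). Machine vertices: (20.753,220.595) → (6.442,40.369). Open path.

**Shape 4** — `<path>` quadratic bezier, stroke `#000000` → score (S623, F1763). Control points (SVG): P0=(78.672,107.301), P1=(89.068,157.332), P2=(161.337,157.602); sampled at t=k/4. Machine vertices: (78.672,133.967) → (87.737,112.062) → (104.536,96.376) → (129.070,86.911) → (161.337,83.666). Open path.

G21
G90
G0 X34.060 Y17.722
M4 S812
G01 X31.302 Y24.379 F1705
G01 X24.645 Y27.137 F1705
G01 X17.988 Y24.379 F1705
G01 X15.230 Y17.722 F1705
G01 X17.988 Y11.065 F1705
G01 X24.645 Y8.307 F1705
G01 X31.302 Y11.065 F1705
G01 X34.060 Y17.722 F1705
M5
G0 X60.747 Y168.938
M4 S812
G01 X71.296 Y168.938 F1705
G01 X71.296 Y159.334 F1705
G01 X60.747 Y159.334 F1705
G01 X60.747 Y168.938 F1705
M5
G0 X20.753 Y220.595
M4 S812
G01 X6.442 Y40.369 F1705
M5
G0 X78.672 Y133.967
M4 S623
G01 X87.737 Y112.062 F1763
G01 X104.536 Y96.376 F1763
G01 X129.070 Y86.911 F1763
G01 X161.337 Y83.666 F1763
M5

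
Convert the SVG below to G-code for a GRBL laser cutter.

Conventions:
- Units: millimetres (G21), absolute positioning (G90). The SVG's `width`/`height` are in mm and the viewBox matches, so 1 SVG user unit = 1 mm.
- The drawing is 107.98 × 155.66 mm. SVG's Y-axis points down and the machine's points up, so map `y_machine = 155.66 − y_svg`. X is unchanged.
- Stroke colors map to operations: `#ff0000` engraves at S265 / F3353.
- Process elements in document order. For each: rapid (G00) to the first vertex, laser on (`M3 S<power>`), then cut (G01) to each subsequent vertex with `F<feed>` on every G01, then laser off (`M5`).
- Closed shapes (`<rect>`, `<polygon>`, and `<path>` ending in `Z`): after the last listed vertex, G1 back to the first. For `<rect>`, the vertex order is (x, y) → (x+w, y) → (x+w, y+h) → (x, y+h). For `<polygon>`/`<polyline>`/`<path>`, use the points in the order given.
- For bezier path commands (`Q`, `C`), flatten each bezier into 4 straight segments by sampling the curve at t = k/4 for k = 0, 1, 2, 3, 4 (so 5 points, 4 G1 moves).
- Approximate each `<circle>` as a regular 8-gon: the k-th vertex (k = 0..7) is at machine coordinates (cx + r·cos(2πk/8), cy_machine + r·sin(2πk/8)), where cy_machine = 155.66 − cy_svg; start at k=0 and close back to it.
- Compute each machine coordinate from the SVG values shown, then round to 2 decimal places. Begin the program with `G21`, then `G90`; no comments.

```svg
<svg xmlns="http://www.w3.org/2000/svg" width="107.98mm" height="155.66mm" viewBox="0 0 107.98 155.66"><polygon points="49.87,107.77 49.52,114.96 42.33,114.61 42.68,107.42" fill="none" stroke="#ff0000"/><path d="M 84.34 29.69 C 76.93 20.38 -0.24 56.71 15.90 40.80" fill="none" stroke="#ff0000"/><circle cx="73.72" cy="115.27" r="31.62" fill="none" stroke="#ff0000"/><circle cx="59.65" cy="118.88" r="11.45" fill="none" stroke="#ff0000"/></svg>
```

G21
G90
G00 X49.87 Y47.89
M3 S265
G01 X49.52 Y40.70 F3353
G01 X42.33 Y41.05 F3353
G01 X42.68 Y48.24 F3353
G01 X49.87 Y47.89 F3353
M5
G00 X84.34 Y125.97
M3 S265
G01 X68.25 Y125.92 F3353
G01 X41.29 Y117.94 F3353
G01 X18.74 Y111.19 F3353
G01 X15.90 Y114.86 F3353
M5
G00 X105.34 Y40.39
M3 S265
G01 X96.08 Y62.75 F3353
G01 X73.72 Y72.01 F3353
G01 X51.36 Y62.75 F3353
G01 X42.10 Y40.39 F3353
G01 X51.36 Y18.03 F3353
G01 X73.72 Y8.77 F3353
G01 X96.08 Y18.03 F3353
G01 X105.34 Y40.39 F3353
M5
G00 X71.10 Y36.78
M3 S265
G01 X67.75 Y44.88 F3353
G01 X59.65 Y48.23 F3353
G01 X51.55 Y44.88 F3353
G01 X48.20 Y36.78 F3353
G01 X51.55 Y28.68 F3353
G01 X59.65 Y25.33 F3353
G01 X67.75 Y28.68 F3353
G01 X71.10 Y36.78 F3353
M5

1 u = 1 mm; y_m = 155.66 − y.

[1] `<polygon>` regular polygon, #ff0000→engrave S265 F3353: (49.87,47.89) → (49.52,40.70) → (42.33,41.05) → (42.68,48.24) → (49.87,47.89) (closed)

[2] `<path>` cubic bezier, #ff0000→engrave S265 F3353: (84.34,125.97) → (68.25,125.92) → (41.29,117.94) → (18.74,111.19) → (15.90,114.86)

[3] `<circle>` circle, #ff0000→engrave S265 F3353: (105.34,40.39) → (96.08,62.75) → (73.72,72.01) → (51.36,62.75) → (42.10,40.39) → (51.36,18.03) → (73.72,8.77) → (96.08,18.03) → (105.34,40.39) (closed)

[4] `<circle>` circle, #ff0000→engrave S265 F3353: (71.10,36.78) → (67.75,44.88) → (59.65,48.23) → (51.55,44.88) → (48.20,36.78) → (51.55,28.68) → (59.65,25.33) → (67.75,28.68) → (71.10,36.78) (closed)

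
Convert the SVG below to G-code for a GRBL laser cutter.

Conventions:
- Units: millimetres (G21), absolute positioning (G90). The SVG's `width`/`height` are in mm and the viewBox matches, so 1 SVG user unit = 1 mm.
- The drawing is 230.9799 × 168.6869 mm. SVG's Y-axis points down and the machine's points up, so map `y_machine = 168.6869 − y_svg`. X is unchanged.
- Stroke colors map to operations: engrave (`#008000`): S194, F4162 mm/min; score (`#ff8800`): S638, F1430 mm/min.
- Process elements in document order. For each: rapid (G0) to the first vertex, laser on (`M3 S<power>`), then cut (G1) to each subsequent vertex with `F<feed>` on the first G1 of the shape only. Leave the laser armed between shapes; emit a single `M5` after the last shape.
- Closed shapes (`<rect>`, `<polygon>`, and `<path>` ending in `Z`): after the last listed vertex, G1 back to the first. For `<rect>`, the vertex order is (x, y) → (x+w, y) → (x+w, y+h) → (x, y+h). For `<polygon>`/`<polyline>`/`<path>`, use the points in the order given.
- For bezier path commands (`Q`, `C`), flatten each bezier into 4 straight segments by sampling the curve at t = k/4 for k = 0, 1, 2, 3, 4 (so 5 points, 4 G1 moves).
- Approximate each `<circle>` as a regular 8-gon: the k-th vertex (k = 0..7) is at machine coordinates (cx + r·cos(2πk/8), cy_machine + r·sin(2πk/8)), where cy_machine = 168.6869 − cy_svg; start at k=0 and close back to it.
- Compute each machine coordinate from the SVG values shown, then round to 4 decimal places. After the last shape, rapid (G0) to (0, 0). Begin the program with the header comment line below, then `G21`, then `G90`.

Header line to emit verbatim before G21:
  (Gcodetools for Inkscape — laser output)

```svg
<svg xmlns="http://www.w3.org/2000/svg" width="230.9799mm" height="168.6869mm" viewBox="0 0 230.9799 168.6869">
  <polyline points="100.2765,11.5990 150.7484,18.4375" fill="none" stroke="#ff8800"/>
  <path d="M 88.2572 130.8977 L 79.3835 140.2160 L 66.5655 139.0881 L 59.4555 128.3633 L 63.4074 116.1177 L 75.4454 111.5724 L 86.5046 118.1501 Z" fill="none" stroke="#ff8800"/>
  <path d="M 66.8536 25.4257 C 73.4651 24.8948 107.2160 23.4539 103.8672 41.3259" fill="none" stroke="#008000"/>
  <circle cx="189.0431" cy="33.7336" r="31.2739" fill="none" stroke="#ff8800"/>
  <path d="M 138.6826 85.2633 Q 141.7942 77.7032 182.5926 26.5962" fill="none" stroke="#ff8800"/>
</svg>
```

Since the viewBox matches the mm dimensions, user units are millimetres directly. The only transform is the Y-flip y_m = 168.6869 − y_svg.

Shape 1 is a line segment drawn with `<polyline>`. Its stroke #ff8800 means score at S638, F1430. After flipping Y the toolpath is (100.2765,157.0879) → (150.7484,150.2494).

Shape 2 is a regular polygon drawn with `<path>`. Its stroke #ff8800 means score at S638, F1430. After flipping Y the toolpath is (88.2572,37.7892) → (79.3835,28.4709) → (66.5655,29.5988) → (59.4555,40.3236) → (63.4074,52.5692) → (75.4454,57.1145) → (86.5046,50.5368) → (88.2572,37.7892), returning to the start.

Shape 3 is a cubic bezier drawn with `<path>`. Its stroke #008000 means engrave at S194, F4162. After flipping Y the toolpath is (66.8536,143.2612) → (75.8971,143.5140) → (89.0955,142.2122) → (100.4263,137.4598) → (103.8672,127.3610).

Shape 4 is a circle drawn with `<circle>`. Its stroke #ff8800 means score at S638, F1430. After flipping Y the toolpath is (220.3170,134.9533) → (211.1571,157.0673) → (189.0431,166.2272) → (166.9291,157.0673) → (157.7692,134.9533) → (166.9291,112.8393) → (189.0431,103.6794) → (211.1571,112.8393) → (220.3170,134.9533), returning to the start.

Shape 5 is a quadratic bezier drawn with `<path>`. Its stroke #ff8800 means score at S638, F1430. After flipping Y the toolpath is (138.6826,83.4236) → (142.5938,89.9253) → (151.2159,101.8704) → (164.5488,119.2589) → (182.5926,142.0907).

(Gcodetools for Inkscape — laser output)
G21
G90
G0 X100.2765 Y157.0879
M3 S638
G1 X150.7484 Y150.2494 F1430
G0 X88.2572 Y37.7892
M3 S638
G1 X79.3835 Y28.4709 F1430
G1 X66.5655 Y29.5988
G1 X59.4555 Y40.3236
G1 X63.4074 Y52.5692
G1 X75.4454 Y57.1145
G1 X86.5046 Y50.5368
G1 X88.2572 Y37.7892
G0 X66.8536 Y143.2612
M3 S194
G1 X75.8971 Y143.5140 F4162
G1 X89.0955 Y142.2122
G1 X100.4263 Y137.4598
G1 X103.8672 Y127.3610
G0 X220.3170 Y134.9533
M3 S638
G1 X211.1571 Y157.0673 F1430
G1 X189.0431 Y166.2272
G1 X166.9291 Y157.0673
G1 X157.7692 Y134.9533
G1 X166.9291 Y112.8393
G1 X189.0431 Y103.6794
G1 X211.1571 Y112.8393
G1 X220.3170 Y134.9533
G0 X138.6826 Y83.4236
M3 S638
G1 X142.5938 Y89.9253 F1430
G1 X151.2159 Y101.8704
G1 X164.5488 Y119.2589
G1 X182.5926 Y142.0907
M5
G0 X0.0000 Y0.0000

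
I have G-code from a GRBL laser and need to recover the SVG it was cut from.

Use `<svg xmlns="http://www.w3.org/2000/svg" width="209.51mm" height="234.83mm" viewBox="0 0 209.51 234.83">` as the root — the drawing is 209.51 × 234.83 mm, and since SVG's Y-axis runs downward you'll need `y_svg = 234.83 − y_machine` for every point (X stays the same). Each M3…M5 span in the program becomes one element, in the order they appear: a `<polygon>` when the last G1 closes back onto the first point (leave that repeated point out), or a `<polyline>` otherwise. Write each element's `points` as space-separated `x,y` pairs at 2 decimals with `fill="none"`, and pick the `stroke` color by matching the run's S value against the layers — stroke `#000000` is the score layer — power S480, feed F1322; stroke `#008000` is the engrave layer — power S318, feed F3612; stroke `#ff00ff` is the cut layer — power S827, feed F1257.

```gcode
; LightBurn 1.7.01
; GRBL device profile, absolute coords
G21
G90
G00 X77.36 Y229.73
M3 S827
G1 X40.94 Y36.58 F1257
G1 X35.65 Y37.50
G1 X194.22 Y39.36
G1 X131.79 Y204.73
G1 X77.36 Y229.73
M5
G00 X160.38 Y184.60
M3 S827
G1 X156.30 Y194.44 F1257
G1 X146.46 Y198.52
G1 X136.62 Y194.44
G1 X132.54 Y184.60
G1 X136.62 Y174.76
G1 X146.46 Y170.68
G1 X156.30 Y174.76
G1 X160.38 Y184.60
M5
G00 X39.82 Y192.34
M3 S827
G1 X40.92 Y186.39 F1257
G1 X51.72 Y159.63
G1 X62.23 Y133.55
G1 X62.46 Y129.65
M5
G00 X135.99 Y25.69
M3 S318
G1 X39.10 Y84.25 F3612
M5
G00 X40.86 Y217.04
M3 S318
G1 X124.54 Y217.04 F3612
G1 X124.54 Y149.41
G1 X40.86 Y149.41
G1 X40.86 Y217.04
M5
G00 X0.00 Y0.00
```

y_svg = 234.83 − y_m.

[1] S827→`#ff00ff` (cut); closed run; points: 77.36,5.10 40.94,198.25 35.65,197.33 194.22,195.47 131.79,30.10

[2] S827→`#ff00ff` (cut); closed run; points: 160.38,50.23 156.30,40.39 146.46,36.31 136.62,40.39 132.54,50.23 136.62,60.07 146.46,64.15 156.30,60.07

[3] S827→`#ff00ff` (cut); open run; points: 39.82,42.49 40.92,48.44 51.72,75.20 62.23,101.28 62.46,105.18

[4] S318→`#008000` (engrave); open run; points: 135.99,209.14 39.10,150.58

[5] S318→`#008000` (engrave); closed run; points: 40.86,17.79 124.54,17.79 124.54,85.42 40.86,85.42

<svg xmlns="http://www.w3.org/2000/svg" width="209.51mm" height="234.83mm" viewBox="0 0 209.51 234.83">
  <polygon points="77.36,5.10 40.94,198.25 35.65,197.33 194.22,195.47 131.79,30.10" fill="none" stroke="#ff00ff"/>
  <polygon points="160.38,50.23 156.30,40.39 146.46,36.31 136.62,40.39 132.54,50.23 136.62,60.07 146.46,64.15 156.30,60.07" fill="none" stroke="#ff00ff"/>
  <polyline points="39.82,42.49 40.92,48.44 51.72,75.20 62.23,101.28 62.46,105.18" fill="none" stroke="#ff00ff"/>
  <polyline points="135.99,209.14 39.10,150.58" fill="none" stroke="#008000"/>
  <polygon points="40.86,17.79 124.54,17.79 124.54,85.42 40.86,85.42" fill="none" stroke="#008000"/>
</svg>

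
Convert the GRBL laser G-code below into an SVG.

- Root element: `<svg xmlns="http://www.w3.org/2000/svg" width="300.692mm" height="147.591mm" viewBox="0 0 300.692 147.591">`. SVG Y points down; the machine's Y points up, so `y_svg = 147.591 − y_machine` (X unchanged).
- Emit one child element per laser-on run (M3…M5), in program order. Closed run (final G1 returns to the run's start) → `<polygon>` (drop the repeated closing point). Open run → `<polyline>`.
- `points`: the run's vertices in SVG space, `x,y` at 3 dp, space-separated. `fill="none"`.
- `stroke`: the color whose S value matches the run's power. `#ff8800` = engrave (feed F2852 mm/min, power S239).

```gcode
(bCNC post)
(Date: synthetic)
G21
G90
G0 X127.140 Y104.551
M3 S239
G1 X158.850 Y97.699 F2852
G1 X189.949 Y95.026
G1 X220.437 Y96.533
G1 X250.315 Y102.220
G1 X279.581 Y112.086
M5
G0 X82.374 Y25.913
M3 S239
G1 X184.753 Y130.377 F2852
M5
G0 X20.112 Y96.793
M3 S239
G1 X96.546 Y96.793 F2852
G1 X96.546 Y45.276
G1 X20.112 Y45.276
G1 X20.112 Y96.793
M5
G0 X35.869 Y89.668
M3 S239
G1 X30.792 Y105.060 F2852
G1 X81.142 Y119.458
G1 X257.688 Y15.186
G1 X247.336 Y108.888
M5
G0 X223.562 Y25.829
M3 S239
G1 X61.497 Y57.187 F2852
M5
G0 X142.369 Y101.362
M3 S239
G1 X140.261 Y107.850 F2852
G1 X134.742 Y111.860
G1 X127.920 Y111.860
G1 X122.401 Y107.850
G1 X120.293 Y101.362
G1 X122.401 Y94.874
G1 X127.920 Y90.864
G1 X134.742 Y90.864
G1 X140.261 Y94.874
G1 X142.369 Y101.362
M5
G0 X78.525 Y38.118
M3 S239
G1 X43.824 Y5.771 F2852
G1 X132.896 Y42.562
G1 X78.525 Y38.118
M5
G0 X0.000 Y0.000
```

<svg xmlns="http://www.w3.org/2000/svg" width="300.692mm" height="147.591mm" viewBox="0 0 300.692 147.591">
  <polyline points="127.140,43.040 158.850,49.892 189.949,52.565 220.437,51.058 250.315,45.371 279.581,35.505" fill="none" stroke="#ff8800"/>
  <polyline points="82.374,121.678 184.753,17.214" fill="none" stroke="#ff8800"/>
  <polygon points="20.112,50.798 96.546,50.798 96.546,102.315 20.112,102.315" fill="none" stroke="#ff8800"/>
  <polyline points="35.869,57.923 30.792,42.531 81.142,28.133 257.688,132.405 247.336,38.703" fill="none" stroke="#ff8800"/>
  <polyline points="223.562,121.762 61.497,90.404" fill="none" stroke="#ff8800"/>
  <polygon points="142.369,46.229 140.261,39.741 134.742,35.731 127.920,35.731 122.401,39.741 120.293,46.229 122.401,52.717 127.920,56.727 134.742,56.727 140.261,52.717" fill="none" stroke="#ff8800"/>
  <polygon points="78.525,109.473 43.824,141.820 132.896,105.029" fill="none" stroke="#ff8800"/>
</svg>

Each laser-on run becomes one SVG element. Flip Y back into SVG space with y_svg = 147.591 − y_machine. Every run uses S239, so all elements get stroke `#ff8800` (engrave).

Run 1: The run is open, so emit a `<polyline>` with points (Y-flipped): 127.140,43.040 158.850,49.892 189.949,52.565 220.437,51.058 250.315,45.371 279.581,35.505.

Run 2: The run is open, so emit a `<polyline>` with points (Y-flipped): 82.374,121.678 184.753,17.214.

Run 3: The run returns to its start, so emit a `<polygon>` with points (Y-flipped): 20.112,50.798 96.546,50.798 96.546,102.315 20.112,102.315.

Run 4: The run is open, so emit a `<polyline>` with points (Y-flipped): 35.869,57.923 30.792,42.531 81.142,28.133 257.688,132.405 247.336,38.703.

Run 5: The run is open, so emit a `<polyline>` with points (Y-flipped): 223.562,121.762 61.497,90.404.

Run 6: The run returns to its start, so emit a `<polygon>` with points (Y-flipped): 142.369,46.229 140.261,39.741 134.742,35.731 127.920,35.731 122.401,39.741 120.293,46.229 122.401,52.717 127.920,56.727 134.742,56.727 140.261,52.717.

Run 7: The run returns to its start, so emit a `<polygon>` with points (Y-flipped): 78.525,109.473 43.824,141.820 132.896,105.029.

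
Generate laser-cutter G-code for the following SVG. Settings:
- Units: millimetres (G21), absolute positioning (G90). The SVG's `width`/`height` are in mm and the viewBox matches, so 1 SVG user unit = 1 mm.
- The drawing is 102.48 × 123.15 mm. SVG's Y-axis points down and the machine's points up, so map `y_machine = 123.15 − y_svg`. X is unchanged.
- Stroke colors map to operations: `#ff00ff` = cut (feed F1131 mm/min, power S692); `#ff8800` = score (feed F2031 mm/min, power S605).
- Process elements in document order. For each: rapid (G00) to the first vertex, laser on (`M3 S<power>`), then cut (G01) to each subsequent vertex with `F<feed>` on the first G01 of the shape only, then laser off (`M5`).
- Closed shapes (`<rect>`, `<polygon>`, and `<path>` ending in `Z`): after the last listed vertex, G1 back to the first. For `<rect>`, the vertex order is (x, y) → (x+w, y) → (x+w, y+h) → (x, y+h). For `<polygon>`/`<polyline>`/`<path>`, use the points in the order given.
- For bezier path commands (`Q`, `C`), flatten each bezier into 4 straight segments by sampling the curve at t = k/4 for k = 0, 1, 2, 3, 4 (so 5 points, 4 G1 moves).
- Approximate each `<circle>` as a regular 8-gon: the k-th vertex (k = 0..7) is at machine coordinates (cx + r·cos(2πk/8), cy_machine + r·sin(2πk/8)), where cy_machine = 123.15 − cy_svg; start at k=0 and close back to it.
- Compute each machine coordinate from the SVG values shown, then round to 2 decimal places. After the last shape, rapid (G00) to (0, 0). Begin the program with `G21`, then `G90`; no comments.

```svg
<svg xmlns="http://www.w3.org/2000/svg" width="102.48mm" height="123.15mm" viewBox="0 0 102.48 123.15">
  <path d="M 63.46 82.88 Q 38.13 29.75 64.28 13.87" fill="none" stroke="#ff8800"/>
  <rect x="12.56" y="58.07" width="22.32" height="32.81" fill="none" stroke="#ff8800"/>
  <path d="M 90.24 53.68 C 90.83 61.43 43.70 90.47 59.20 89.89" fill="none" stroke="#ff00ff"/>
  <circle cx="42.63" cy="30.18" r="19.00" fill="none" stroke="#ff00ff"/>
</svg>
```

G21
G90
G00 X63.46 Y40.27
M3 S605
G01 X54.01 Y64.51 F2031
G01 X51.00 Y84.09
G01 X54.42 Y99.01
G01 X64.28 Y109.28
M5
G00 X12.56 Y65.08
M3 S605
G01 X34.88 Y65.08 F2031
G01 X34.88 Y32.27
G01 X12.56 Y32.27
G01 X12.56 Y65.08
M5
G00 X90.24 Y69.47
M3 S692
G01 X83.46 Y60.46 F1131
G01 X69.13 Y48.24
G01 X57.59 Y37.58
G01 X59.20 Y33.26
M5
G00 X61.63 Y92.97
M3 S692
G01 X56.07 Y106.41 F1131
G01 X42.63 Y111.97
G01 X29.19 Y106.41
G01 X23.63 Y92.97
G01 X29.19 Y79.53
G01 X42.63 Y73.97
G01 X56.07 Y79.53
G01 X61.63 Y92.97
M5
G00 X0.00 Y0.00

viewBox `0 0 102.48 123.15` with mm width/height → 1 unit = 1 mm. Flip: y_m = 123.15 − y_svg.

**Shape 1** — `<path>` quadratic bezier, stroke `#ff8800` → score (S605, F2031). Control points (SVG): P0=(63.46,82.88), P1=(38.13,29.75), P2=(64.28,13.87); sampled at t=k/4. Machine vertices: (63.46,40.27) → (54.01,64.51) → (51.00,84.09) → (54.42,99.01) → (64.28,109.28). Open path.

**Shape 2** — `<rect>` rectangle, stroke `#ff8800` → score (S605, F2031). Machine vertices: (12.56,65.08) → (34.88,65.08) → (34.88,32.27) → (12.56,32.27) → (12.56,65.08). Closed: final G1 returns to the first vertex.

**Shape 3** — `<path>` cubic bezier, stroke `#ff00ff` → cut (S692, F1131). Control points (SVG): P0=(90.24,53.68), P1=(90.83,61.43), P2=(43.70,90.47), P3=(59.20,89.89); sampled at t=k/4. Machine vertices: (90.24,69.47) → (83.46,60.46) → (69.13,48.24) → (57.59,37.58) → (59.20,33.26). Open path.

**Shape 4** — `<circle>` circle, stroke `#ff00ff` → cut (S692, F1131). Machine vertices: (61.63,92.97) → (56.07,106.41) → (42.63,111.97) → (29.19,106.41) → (23.63,92.97) → (29.19,79.53) → (42.63,73.97) → (56.07,79.53) → (61.63,92.97). Closed: final G1 returns to the first vertex.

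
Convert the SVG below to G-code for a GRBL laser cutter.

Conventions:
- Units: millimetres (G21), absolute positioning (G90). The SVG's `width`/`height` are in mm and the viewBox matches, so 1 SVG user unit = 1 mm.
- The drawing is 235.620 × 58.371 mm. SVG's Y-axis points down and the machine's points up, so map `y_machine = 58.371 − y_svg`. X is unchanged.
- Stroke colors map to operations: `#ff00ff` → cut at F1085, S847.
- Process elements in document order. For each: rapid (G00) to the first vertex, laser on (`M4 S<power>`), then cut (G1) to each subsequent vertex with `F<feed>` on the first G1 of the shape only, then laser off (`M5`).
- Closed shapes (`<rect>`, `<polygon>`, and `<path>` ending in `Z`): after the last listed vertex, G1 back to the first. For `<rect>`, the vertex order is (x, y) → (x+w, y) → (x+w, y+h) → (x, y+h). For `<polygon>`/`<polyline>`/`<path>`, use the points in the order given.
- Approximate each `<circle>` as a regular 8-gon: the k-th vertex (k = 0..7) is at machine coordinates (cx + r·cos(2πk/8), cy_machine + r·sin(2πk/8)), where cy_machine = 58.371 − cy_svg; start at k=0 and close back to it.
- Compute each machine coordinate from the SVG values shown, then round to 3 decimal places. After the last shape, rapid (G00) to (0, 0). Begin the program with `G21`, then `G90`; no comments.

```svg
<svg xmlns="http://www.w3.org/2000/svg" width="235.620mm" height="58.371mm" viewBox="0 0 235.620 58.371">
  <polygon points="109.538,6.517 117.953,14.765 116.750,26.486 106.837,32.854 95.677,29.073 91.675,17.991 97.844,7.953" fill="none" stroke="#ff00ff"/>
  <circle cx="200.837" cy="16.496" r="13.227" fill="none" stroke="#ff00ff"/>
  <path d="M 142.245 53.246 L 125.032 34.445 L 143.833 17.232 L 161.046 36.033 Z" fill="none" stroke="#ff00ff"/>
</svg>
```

Since the viewBox matches the mm dimensions, user units are millimetres directly. The only transform is the Y-flip y_m = 58.371 − y_svg.

Shape 1 is a regular polygon drawn with `<polygon>`. Its stroke #ff00ff means cut at S847, F1085. After flipping Y the toolpath is (109.538,51.854) → (117.953,43.606) → (116.750,31.885) → (106.837,25.517) → (95.677,29.298) → (91.675,40.380) → (97.844,50.418) → (109.538,51.854), returning to the start.

Shape 2 is a circle drawn with `<circle>`. Its stroke #ff00ff means cut at S847, F1085. After flipping Y the toolpath is (214.064,41.875) → (210.190,51.228) → (200.837,55.102) → (191.484,51.228) → (187.610,41.875) → (191.484,32.522) → (200.837,28.648) → (210.190,32.522) → (214.064,41.875), returning to the start.

Shape 3 is a regular polygon drawn with `<path>`. Its stroke #ff00ff means cut at S847, F1085. After flipping Y the toolpath is (142.245,5.125) → (125.032,23.926) → (143.833,41.139) → (161.046,22.338) → (142.245,5.125), returning to the start.

G21
G90
G00 X109.538 Y51.854
M4 S847
G1 X117.953 Y43.606 F1085
G1 X116.750 Y31.885
G1 X106.837 Y25.517
G1 X95.677 Y29.298
G1 X91.675 Y40.380
G1 X97.844 Y50.418
G1 X109.538 Y51.854
M5
G00 X214.064 Y41.875
M4 S847
G1 X210.190 Y51.228 F1085
G1 X200.837 Y55.102
G1 X191.484 Y51.228
G1 X187.610 Y41.875
G1 X191.484 Y32.522
G1 X200.837 Y28.648
G1 X210.190 Y32.522
G1 X214.064 Y41.875
M5
G00 X142.245 Y5.125
M4 S847
G1 X125.032 Y23.926 F1085
G1 X143.833 Y41.139
G1 X161.046 Y22.338
G1 X142.245 Y5.125
M5
G00 X0.000 Y0.000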